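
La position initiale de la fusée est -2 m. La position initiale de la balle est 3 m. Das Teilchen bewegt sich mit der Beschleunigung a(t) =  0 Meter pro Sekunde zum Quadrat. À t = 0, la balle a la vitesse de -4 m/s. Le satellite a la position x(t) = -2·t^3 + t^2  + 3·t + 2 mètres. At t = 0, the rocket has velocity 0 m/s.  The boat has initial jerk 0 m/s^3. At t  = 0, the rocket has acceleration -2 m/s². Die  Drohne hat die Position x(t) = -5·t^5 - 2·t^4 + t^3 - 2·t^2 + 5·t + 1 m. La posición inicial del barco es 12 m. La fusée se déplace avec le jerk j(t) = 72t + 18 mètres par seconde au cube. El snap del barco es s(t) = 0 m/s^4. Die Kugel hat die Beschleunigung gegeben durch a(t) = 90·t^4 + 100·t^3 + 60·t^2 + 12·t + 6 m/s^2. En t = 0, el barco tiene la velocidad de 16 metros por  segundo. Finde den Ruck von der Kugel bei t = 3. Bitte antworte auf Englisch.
To solve this, we need to take 1 derivative of our acceleration equation a(t) = 90·t^4 + 100·t^3 + 60·t^2 + 12·t + 6. Taking d/dt of a(t), we find j(t) = 360·t^3 + 300·t^2 + 120·t + 12. We have jerk j(t) = 360·t^3 + 300·t^2 + 120·t + 12. Substituting t = 3: j(3) = 12792.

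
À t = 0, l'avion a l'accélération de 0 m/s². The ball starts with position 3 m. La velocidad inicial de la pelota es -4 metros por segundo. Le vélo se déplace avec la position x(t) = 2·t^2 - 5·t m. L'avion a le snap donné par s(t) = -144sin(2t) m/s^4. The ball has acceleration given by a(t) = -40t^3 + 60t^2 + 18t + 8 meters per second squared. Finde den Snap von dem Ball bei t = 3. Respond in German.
Wir müssen unsere Gleichung für die Beschleunigung a(t) = -40·t^3 + 60·t^2 + 18·t + 8 2-mal ableiten. Mit d/dt von a(t) finden wir j(t) = -120·t^2 + 120·t + 18. Durch Ableiten von dem Ruck erhalten wir den Snap: s(t) = 120 - 240·t. Mit s(t) = 120 - 240·t und Einsetzen von t = 3, finden wir s = -600.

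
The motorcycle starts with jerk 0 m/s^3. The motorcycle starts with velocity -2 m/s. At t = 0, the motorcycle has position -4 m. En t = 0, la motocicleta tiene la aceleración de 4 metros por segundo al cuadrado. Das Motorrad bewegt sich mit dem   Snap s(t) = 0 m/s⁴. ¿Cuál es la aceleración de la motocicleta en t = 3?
Necesitamos integrar nuestra ecuación del snap s(t) = 0 2 veces. La integral del snap, con j(0) = 0, da la sacudida: j(t) = 0. La antiderivada de la sacudida, con a(0) = 4, da la aceleración: a(t) = 4. De la ecuación de la aceleración a(t) = 4, sustituimos t = 3 para obtener a = 4.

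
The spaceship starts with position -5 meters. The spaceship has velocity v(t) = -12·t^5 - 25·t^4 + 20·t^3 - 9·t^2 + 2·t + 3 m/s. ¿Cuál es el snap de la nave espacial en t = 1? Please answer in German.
Ausgehend von der Geschwindigkeit v(t) = -12·t^5 - 25·t^4 + 20·t^3 - 9·t^2 + 2·t + 3, nehmen wir 3 Ableitungen. Die Ableitung von der Geschwindigkeit ergibt die Beschleunigung: a(t) = -60·t^4 - 100·t^3 + 60·t^2 - 18·t + 2. Durch Ableiten von der Beschleunigung erhalten wir den Ruck: j(t) = -240·t^3 - 300·t^2 + 120·t - 18. Mit d/dt von j(t) finden wir s(t) = -720·t^2 - 600·t + 120. Mit s(t) = -720·t^2 - 600·t + 120 und Einsetzen von t = 1, finden wir s = -1200.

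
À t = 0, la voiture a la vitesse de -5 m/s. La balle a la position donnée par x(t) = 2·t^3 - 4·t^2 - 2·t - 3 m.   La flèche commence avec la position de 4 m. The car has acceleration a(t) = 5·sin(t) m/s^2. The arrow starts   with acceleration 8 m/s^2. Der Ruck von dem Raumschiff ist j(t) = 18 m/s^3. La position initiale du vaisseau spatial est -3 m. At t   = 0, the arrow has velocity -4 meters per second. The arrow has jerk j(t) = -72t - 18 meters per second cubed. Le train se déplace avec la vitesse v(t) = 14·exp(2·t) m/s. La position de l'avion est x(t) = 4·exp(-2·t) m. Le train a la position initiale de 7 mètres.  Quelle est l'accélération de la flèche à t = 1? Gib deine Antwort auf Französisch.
Pour résoudre ceci, nous devons prendre 1 intégrale de notre équation du jerk j(t) = -72·t - 18. En prenant ∫j(t)dt et en appliquant a(0) = 8, nous trouvons a(t) = -36·t^2 - 18·t + 8. En utilisant a(t) = -36·t^2 - 18·t + 8 et en substituant t = 1, nous trouvons a = -46.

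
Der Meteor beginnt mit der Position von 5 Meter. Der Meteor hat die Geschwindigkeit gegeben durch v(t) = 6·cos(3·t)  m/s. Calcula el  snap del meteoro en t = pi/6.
Partiendo de la velocidad v(t) = 6·cos(3·t), tomamos 3 derivadas. Derivando la velocidad, obtenemos la aceleración: a(t) = -18·sin(3·t). Derivando la aceleración, obtenemos la sacudida: j(t) = -54·cos(3·t). Derivando la sacudida, obtenemos el snap: s(t) = 162·sin(3·t). De la ecuación del snap s(t) = 162·sin(3·t), sustituimos t = pi/6 para obtener s = 162.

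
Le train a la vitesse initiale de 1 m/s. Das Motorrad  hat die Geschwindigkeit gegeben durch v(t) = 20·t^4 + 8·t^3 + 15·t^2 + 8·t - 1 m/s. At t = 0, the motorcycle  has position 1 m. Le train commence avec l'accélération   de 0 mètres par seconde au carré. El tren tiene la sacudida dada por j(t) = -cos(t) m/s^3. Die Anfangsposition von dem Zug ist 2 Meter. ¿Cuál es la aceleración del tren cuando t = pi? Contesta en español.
Para resolver esto, necesitamos tomar 1 antiderivada de nuestra ecuación de la sacudida j(t) = -cos(t). La antiderivada de la sacudida, con a(0) = 0, da la aceleración: a(t) = -sin(t). De la ecuación de la aceleración a(t) = -sin(t), sustituimos t = pi para obtener a = 0.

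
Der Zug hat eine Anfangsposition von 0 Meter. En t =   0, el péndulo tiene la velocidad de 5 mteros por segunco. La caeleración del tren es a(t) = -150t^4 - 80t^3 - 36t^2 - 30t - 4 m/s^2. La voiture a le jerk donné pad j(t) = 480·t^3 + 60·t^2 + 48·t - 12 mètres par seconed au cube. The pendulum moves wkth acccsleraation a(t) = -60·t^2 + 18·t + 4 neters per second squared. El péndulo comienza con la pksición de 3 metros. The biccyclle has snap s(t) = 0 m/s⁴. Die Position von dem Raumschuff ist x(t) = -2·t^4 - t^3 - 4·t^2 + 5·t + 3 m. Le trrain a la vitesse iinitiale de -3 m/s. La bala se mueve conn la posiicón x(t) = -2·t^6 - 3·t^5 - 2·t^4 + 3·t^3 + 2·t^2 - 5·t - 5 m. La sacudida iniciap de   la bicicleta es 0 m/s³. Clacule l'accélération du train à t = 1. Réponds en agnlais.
Using a(t) = -150·t^4 - 80·t^3 - 36·t^2 - 30·t - 4 and substituting t = 1, we find a = -300.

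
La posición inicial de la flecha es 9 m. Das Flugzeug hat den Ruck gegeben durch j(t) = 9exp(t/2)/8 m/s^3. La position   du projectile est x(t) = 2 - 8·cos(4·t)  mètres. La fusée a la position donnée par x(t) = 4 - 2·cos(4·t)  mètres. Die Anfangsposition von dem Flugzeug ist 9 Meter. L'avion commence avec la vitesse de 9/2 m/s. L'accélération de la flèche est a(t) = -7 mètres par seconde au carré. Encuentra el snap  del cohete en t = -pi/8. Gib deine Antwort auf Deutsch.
Um dies zu lösen, müssen wir 4 Ableitungen unserer Gleichung für die Position x(t) = 4 - 2·cos(4·t) nehmen. Mit d/dt von x(t) finden wir v(t) = 8·sin(4·t). Mit d/dt von v(t) finden wir a(t) = 32·cos(4·t). Durch Ableiten von der Beschleunigung erhalten wir den Ruck: j(t) = -128·sin(4·t). Mit d/dt von j(t) finden wir s(t) = -512·cos(4·t). Aus der Gleichung für den Snap s(t) = -512·cos(4·t), setzen wir t = -pi/8 ein und erhalten s = 0.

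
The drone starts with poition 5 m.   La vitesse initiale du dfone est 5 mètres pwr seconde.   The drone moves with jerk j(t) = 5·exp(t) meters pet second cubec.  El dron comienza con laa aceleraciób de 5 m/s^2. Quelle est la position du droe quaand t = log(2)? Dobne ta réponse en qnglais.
To find the answer, we compute 3 integrals of j(t) = 5·exp(t). The integral of jerk is acceleration. Using a(0) = 5, we get a(t) = 5·exp(t). Integrating acceleration and using the initial condition v(0) = 5, we get v(t) = 5·exp(t). The antiderivative of velocity is position. Using x(0) = 5, we get x(t) = 5·exp(t). From the given position equation x(t) = 5·exp(t), we substitute t = log(2) to get x = 10.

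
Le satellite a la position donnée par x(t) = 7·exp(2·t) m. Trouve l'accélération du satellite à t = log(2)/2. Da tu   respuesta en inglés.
Starting from position x(t) = 7·exp(2·t), we take 2 derivatives. The derivative of position gives velocity: v(t) = 14·exp(2·t). Taking d/dt of v(t), we find a(t) = 28·exp(2·t). From the given acceleration equation a(t) = 28·exp(2·t), we substitute t = log(2)/2 to get a = 56.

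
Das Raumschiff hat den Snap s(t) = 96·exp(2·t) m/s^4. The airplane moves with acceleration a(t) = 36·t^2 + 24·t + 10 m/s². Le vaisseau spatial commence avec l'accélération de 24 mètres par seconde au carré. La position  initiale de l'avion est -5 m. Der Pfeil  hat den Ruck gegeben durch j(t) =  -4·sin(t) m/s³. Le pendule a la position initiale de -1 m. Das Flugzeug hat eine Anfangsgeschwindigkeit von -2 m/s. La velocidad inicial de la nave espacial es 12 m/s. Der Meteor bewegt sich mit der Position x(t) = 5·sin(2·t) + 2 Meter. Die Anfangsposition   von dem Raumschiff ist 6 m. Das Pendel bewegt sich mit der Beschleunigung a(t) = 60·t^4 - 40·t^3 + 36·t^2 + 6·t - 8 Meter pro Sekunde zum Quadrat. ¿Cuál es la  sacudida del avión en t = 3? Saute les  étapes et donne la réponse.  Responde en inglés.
The answer is 240.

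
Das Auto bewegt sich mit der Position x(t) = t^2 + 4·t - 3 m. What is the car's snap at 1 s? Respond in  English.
To solve this, we need to take 4 derivatives of our position equation x(t) = t^2 + 4·t - 3. The derivative of position gives velocity: v(t) = 2·t + 4. The derivative of velocity gives acceleration: a(t) = 2. The derivative of acceleration gives jerk: j(t) = 0. Differentiating jerk, we get snap: s(t) = 0. From the given snap equation s(t) = 0, we substitute t = 1 to get s = 0.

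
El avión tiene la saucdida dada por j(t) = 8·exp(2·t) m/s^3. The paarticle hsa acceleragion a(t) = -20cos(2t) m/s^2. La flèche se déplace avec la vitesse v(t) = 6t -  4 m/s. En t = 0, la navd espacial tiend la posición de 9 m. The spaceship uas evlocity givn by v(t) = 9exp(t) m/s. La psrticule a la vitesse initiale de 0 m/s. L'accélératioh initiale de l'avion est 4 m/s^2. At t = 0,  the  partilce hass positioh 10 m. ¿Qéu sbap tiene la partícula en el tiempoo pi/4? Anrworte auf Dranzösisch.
Pour résoudre ceci, nous devons prendre 2 dérivées de notre équation de l'accélération a(t) = -20·cos(2·t). En dérivant l'accélération, nous obtenons le jerk: j(t) = 40·sin(2·t). En dérivant le jerk, nous obtenons le snap: s(t) = 80·cos(2·t). En utilisant s(t) = 80·cos(2·t) et en substituant t = pi/4, nous trouvons s = 0.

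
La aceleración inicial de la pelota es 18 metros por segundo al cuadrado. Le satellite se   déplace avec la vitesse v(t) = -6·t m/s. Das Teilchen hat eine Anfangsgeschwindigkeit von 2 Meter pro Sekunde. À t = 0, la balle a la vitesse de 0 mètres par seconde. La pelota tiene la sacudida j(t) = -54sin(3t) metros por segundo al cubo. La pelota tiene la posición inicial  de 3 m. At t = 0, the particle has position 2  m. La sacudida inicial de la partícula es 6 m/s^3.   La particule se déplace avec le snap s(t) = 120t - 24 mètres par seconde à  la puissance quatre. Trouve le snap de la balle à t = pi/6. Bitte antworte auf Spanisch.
Debemos derivar nuestra ecuación de la sacudida j(t) = -54·sin(3·t) 1 vez. Tomando d/dt de j(t), encontramos s(t) = -162·cos(3·t). Usando s(t) = -162·cos(3·t) y sustituyendo t = pi/6, encontramos s = 0.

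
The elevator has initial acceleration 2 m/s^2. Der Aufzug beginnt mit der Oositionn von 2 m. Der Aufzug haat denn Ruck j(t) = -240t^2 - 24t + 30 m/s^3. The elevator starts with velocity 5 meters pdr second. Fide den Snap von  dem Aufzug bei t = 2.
Ausgehend von dem Ruck j(t) = -240·t^2 - 24·t + 30, nehmen wir 1 Ableitung. Die Ableitung von dem Ruck ergibt den Snap: s(t) = -480·t - 24. Mit s(t) = -480·t - 24 und Einsetzen von t = 2, finden wir s = -984.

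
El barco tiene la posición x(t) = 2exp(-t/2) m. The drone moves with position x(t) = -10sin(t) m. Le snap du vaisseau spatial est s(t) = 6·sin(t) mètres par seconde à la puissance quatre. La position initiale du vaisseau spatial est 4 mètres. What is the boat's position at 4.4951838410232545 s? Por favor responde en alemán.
Mit x(t) = 2·exp(-t/2) und Einsetzen von t = 4.4951838410232545, finden wir x = 0.211306680230099.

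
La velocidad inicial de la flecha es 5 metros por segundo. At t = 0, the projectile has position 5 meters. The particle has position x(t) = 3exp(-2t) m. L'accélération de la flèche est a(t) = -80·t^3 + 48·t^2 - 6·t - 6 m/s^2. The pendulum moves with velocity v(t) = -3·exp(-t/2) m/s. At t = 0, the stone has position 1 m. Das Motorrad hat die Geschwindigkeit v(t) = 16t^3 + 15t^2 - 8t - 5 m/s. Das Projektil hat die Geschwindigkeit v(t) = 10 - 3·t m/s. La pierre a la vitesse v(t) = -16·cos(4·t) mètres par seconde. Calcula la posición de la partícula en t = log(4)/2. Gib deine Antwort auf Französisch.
Nous avons la position x(t) = 3·exp(-2·t). En substituant t = log(4)/2: x(log(4)/2) = 3/4.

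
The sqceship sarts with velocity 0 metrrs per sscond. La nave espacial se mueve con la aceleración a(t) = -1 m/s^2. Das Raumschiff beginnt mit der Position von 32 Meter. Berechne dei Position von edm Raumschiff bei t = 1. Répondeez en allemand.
Um dies zu lösen, müssen wir 2 Integrale unserer Gleichung für die Beschleunigung a(t) = -1 finden. Das Integral von der Beschleunigung, mit v(0) = 0, ergibt die Geschwindigkeit: v(t) = -t. Das Integral von der Geschwindigkeit, mit x(0) = 32, ergibt die Position: x(t) = 32 - t^2/2. Wir haben die Position x(t) = 32 - t^2/2. Durch Einsetzen von t = 1: x(1) = 63/2.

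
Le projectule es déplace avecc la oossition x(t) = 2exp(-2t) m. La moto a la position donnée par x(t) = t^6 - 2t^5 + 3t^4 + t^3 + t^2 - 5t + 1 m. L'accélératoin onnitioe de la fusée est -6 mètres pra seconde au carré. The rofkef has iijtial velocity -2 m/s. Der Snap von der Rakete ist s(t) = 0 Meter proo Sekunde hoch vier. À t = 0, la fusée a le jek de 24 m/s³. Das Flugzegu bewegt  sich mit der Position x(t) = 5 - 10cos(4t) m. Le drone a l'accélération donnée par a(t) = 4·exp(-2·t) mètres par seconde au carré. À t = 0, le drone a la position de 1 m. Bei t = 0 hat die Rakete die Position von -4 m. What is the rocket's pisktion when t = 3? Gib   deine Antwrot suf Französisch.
En partant du snap s(t) = 0, nous prenons 4 intégrales. L'intégrale du snap, avec j(0) = 24, donne le jerk: j(t) = 24. La primitive du jerk est l'accélération. En utilisant a(0) = -6, nous obtenons a(t) = 24·t - 6. L'intégrale de l'accélération est la vitesse. En utilisant v(0) = -2, nous obtenons v(t) = 12·t^2 - 6·t - 2. La primitive de la vitesse, avec x(0) = -4, donne la position: x(t) = 4·t^3 - 3·t^2 - 2·t - 4. Nous avons la position x(t) = 4·t^3 - 3·t^2 - 2·t - 4. En substituant t = 3: x(3) = 71.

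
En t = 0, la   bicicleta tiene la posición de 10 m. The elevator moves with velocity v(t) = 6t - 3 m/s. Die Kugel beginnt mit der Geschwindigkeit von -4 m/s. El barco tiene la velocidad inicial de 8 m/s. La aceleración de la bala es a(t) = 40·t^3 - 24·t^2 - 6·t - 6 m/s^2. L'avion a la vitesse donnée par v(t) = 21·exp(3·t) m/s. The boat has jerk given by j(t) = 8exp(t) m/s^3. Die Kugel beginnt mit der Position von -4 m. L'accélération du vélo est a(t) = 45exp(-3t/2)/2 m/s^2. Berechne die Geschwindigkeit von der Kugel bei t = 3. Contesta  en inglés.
We must find the antiderivative of our acceleration equation a(t) = 40·t^3 - 24·t^2 - 6·t - 6 1 time. The antiderivative of acceleration, with v(0) = -4, gives velocity: v(t) = 10·t^4 - 8·t^3 - 3·t^2 - 6·t - 4. Using v(t) = 10·t^4 - 8·t^3 - 3·t^2 - 6·t - 4 and substituting t = 3, we find v = 545.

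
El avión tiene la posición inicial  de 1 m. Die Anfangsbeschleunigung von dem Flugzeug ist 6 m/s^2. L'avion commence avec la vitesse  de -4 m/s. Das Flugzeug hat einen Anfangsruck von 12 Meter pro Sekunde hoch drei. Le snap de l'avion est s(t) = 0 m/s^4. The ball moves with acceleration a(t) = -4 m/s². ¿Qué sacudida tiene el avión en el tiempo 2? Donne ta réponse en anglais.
To solve this, we need to take 1 integral of our snap equation s(t) = 0. The antiderivative of snap is jerk. Using j(0) = 12, we get j(t) = 12. From the given jerk equation j(t) = 12, we substitute t = 2 to get j = 12.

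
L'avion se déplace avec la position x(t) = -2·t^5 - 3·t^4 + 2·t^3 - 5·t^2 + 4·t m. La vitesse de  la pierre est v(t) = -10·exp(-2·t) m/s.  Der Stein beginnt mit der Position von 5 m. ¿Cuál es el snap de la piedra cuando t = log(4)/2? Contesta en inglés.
We must differentiate our velocity equation v(t) = -10·exp(-2·t) 3 times. Taking d/dt of v(t), we find a(t) = 20·exp(-2·t). Taking d/dt of a(t), we find j(t) = -40·exp(-2·t). Taking d/dt of j(t), we find s(t) = 80·exp(-2·t). From the given snap equation s(t) = 80·exp(-2·t), we substitute t = log(4)/2 to get s = 20.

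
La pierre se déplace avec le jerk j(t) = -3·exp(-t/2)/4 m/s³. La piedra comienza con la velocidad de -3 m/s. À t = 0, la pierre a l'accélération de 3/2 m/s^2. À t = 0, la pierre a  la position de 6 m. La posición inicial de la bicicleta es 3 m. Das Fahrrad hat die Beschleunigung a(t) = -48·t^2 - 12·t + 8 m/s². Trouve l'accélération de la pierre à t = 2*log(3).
Nous devons intégrer notre équation du jerk j(t) = -3·exp(-t/2)/4 1 fois. L'intégrale du jerk, avec a(0) = 3/2, donne l'accélération: a(t) = 3·exp(-t/2)/2. Nous avons l'accélération a(t) = 3·exp(-t/2)/2. En substituant t = 2*log(3): a(2*log(3)) = 1/2.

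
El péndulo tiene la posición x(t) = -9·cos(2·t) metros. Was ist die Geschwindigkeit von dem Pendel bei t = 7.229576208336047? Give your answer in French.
Pour résoudre ceci, nous devons prendre 1 dérivée de notre équation de la position x(t) = -9·cos(2·t). En dérivant la position, nous obtenons la vitesse: v(t) = 18·sin(2·t). En utilisant v(t) = 18·sin(2·t) et en substituant t = 7.229576208336047, nous trouvons v = 17.0749616992534.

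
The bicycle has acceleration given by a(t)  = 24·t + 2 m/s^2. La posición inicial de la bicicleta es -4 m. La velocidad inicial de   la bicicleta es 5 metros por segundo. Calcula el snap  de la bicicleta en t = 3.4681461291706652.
Para resolver esto, necesitamos tomar 2 derivadas de nuestra ecuación de la aceleración a(t) = 24·t + 2. La derivada de la aceleración da la sacudida: j(t) = 24. La derivada de la sacudida da el snap: s(t) = 0. De la ecuación del snap s(t) = 0, sustituimos t = 3.4681461291706652 para obtener s = 0.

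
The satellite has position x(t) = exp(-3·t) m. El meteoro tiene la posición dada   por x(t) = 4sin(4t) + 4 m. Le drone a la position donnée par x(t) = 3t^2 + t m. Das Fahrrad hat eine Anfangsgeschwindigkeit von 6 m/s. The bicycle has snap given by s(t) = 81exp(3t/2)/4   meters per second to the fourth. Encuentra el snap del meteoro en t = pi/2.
Debemos derivar nuestra ecuación de la posición x(t) = 4·sin(4·t) + 4 4 veces. La derivada de la posición da la velocidad: v(t) = 16·cos(4·t). La derivada de la velocidad da la aceleración: a(t) = -64·sin(4·t). La derivada de la aceleración da la sacudida: j(t) = -256·cos(4·t). La derivada de la sacudida da el snap: s(t) = 1024·sin(4·t). De la ecuación del snap s(t) = 1024·sin(4·t), sustituimos t = pi/2 para obtener s = 0.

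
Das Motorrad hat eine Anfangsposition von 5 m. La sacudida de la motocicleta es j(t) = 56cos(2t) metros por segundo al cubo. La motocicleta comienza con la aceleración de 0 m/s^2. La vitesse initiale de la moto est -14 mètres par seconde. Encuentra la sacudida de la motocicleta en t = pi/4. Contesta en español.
De la ecuación de la sacudida j(t) = 56·cos(2·t), sustituimos t = pi/4 para obtener j = 0.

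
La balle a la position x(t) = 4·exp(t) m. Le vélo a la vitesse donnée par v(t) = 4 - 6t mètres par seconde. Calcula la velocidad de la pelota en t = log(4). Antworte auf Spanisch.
Para resolver esto, necesitamos tomar 1 derivada de nuestra ecuación de la posición x(t) = 4·exp(t). Derivando la posición, obtenemos la velocidad: v(t) = 4·exp(t). Usando v(t) = 4·exp(t) y sustituyendo t = log(4), encontramos v = 16.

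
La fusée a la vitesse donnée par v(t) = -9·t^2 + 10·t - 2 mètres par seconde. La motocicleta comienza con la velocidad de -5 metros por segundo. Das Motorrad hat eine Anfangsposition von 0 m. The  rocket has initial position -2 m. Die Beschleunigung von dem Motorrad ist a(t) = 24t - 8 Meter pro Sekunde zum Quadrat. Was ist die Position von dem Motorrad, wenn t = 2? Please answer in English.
Starting from acceleration a(t) = 24·t - 8, we take 2 integrals. Finding the integral of a(t) and using v(0) = -5: v(t) = 12·t^2 - 8·t - 5. The antiderivative of velocity is position. Using x(0) = 0, we get x(t) = 4·t^3 - 4·t^2 - 5·t. We have position x(t) = 4·t^3 - 4·t^2 - 5·t. Substituting t = 2: x(2) = 6.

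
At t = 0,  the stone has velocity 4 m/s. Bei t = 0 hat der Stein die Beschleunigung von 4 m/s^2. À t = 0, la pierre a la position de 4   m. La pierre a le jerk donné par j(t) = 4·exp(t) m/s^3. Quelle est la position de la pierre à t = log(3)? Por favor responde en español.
Partiendo de la sacudida j(t) = 4·exp(t), tomamos 3 antiderivadas. La antiderivada de la sacudida es la aceleración. Usando a(0) = 4, obtenemos a(t) = 4·exp(t). Tomando ∫a(t)dt y aplicando v(0) = 4, encontramos v(t) = 4·exp(t). Tomando ∫v(t)dt y aplicando x(0) = 4, encontramos x(t) = 4·exp(t). Usando x(t) = 4·exp(t) y sustituyendo t = log(3), encontramos x = 12.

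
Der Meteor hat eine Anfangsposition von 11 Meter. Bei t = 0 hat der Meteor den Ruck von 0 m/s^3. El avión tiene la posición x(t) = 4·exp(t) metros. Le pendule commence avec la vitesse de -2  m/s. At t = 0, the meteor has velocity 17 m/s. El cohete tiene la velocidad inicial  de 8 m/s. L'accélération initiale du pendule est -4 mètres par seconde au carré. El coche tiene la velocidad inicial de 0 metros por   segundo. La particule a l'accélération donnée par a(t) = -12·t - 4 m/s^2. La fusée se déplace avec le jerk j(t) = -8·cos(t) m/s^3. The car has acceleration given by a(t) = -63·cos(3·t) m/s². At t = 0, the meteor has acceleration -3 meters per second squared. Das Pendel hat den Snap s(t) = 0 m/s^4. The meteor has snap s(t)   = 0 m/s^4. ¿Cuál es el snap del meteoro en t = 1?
Usando s(t) = 0 y sustituyendo t = 1, encontramos s = 0.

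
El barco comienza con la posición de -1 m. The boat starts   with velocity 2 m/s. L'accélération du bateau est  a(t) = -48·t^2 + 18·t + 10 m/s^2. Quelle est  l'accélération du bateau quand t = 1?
De l'équation de l'accélération a(t) = -48·t^2 + 18·t + 10, nous substituons t = 1 pour obtenir a = -20.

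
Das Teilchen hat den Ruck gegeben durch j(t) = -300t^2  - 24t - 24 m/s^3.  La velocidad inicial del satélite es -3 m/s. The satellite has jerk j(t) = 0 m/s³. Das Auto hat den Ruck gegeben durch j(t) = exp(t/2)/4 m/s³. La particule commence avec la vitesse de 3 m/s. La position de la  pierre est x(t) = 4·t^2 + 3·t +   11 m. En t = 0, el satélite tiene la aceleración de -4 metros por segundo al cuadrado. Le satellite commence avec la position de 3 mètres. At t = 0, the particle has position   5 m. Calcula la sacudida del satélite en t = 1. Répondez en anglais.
Using j(t) = 0 and substituting t = 1, we find j = 0.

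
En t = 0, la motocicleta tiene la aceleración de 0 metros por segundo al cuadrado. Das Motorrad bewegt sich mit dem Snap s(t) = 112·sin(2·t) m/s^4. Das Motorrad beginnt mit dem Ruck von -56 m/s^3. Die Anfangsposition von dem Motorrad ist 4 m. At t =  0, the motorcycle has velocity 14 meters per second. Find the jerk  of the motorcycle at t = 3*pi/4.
We need to integrate our snap equation s(t) = 112·sin(2·t) 1 time. The integral of snap, with j(0) = -56, gives jerk: j(t) = -56·cos(2·t). We have jerk j(t) = -56·cos(2·t). Substituting t = 3*pi/4: j(3*pi/4) = 0.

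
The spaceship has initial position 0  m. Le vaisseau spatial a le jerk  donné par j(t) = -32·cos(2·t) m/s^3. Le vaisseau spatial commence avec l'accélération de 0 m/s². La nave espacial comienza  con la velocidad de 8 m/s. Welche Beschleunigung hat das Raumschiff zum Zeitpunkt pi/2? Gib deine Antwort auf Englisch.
To solve this, we need to take 1 integral of our jerk equation j(t) = -32·cos(2·t). Finding the antiderivative of j(t) and using a(0) = 0: a(t) = -16·sin(2·t). Using a(t) = -16·sin(2·t) and substituting t = pi/2, we find a = 0.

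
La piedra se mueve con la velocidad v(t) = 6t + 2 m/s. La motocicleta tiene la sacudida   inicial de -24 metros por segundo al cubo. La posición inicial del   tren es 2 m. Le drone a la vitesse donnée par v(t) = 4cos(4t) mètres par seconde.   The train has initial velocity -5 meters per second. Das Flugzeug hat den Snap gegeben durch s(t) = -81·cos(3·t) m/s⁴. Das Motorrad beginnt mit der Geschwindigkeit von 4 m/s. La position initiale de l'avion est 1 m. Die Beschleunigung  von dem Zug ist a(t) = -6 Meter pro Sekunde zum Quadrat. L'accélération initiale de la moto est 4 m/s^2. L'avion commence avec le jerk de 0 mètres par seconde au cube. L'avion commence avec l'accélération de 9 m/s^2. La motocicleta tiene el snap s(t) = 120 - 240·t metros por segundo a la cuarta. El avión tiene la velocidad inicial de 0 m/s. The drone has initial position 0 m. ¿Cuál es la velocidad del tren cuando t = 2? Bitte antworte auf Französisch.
Pour résoudre ceci, nous devons prendre 1 primitive de notre équation de l'accélération a(t) = -6. En prenant ∫a(t)dt et en appliquant v(0) = -5, nous trouvons v(t) = -6·t - 5. De l'équation de la vitesse v(t) = -6·t - 5, nous substituons t = 2 pour obtenir v = -17.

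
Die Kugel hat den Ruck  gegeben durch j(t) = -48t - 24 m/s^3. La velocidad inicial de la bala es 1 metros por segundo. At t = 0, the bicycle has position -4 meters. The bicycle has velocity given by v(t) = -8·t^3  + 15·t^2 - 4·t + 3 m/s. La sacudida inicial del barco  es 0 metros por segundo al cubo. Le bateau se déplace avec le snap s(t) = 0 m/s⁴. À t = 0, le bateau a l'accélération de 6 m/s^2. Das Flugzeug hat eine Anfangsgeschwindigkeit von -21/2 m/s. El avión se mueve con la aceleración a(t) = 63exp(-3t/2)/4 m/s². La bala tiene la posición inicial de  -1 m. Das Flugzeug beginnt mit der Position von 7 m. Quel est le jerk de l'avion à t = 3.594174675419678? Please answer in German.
Um dies zu lösen, müssen wir 1 Ableitung unserer Gleichung für die Beschleunigung a(t) = 63·exp(-3·t/2)/4 nehmen. Mit d/dt von a(t) finden wir j(t) = -189·exp(-3·t/2)/8. Aus der Gleichung für den Ruck j(t) = -189·exp(-3·t/2)/8, setzen wir t = 3.594174675419678 ein und erhalten j = -0.107640690337761.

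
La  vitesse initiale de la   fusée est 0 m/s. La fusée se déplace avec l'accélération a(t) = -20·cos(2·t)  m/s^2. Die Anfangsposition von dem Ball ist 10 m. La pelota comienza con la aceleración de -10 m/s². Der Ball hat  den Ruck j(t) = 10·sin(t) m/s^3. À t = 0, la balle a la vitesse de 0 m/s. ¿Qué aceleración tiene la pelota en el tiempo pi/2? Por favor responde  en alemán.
Ausgehend von dem Ruck j(t) = 10·sin(t), nehmen wir 1 Stammfunktion. Die Stammfunktion von dem Ruck, mit a(0) = -10, ergibt die Beschleunigung: a(t) = -10·cos(t). Mit a(t) = -10·cos(t) und Einsetzen von t = pi/2, finden wir a = 0.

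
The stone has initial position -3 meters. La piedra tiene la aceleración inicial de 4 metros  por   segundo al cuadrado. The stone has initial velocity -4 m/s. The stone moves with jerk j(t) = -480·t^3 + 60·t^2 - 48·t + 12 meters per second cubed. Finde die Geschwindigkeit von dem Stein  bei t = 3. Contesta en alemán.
Ausgehend von dem Ruck j(t) = -480·t^3 + 60·t^2 - 48·t + 12, nehmen wir 2 Integrale. Mit ∫j(t)dt und Anwendung von a(0) = 4, finden wir a(t) = -120·t^4 + 20·t^3 - 24·t^2 + 12·t + 4. Die Stammfunktion von der Beschleunigung ist die Geschwindigkeit. Mit v(0) = -4 erhalten wir v(t) = -24·t^5 + 5·t^4 - 8·t^3 + 6·t^2 + 4·t - 4. Mit v(t) = -24·t^5 + 5·t^4 - 8·t^3 + 6·t^2 + 4·t - 4 und Einsetzen von t = 3, finden wir v = -5581.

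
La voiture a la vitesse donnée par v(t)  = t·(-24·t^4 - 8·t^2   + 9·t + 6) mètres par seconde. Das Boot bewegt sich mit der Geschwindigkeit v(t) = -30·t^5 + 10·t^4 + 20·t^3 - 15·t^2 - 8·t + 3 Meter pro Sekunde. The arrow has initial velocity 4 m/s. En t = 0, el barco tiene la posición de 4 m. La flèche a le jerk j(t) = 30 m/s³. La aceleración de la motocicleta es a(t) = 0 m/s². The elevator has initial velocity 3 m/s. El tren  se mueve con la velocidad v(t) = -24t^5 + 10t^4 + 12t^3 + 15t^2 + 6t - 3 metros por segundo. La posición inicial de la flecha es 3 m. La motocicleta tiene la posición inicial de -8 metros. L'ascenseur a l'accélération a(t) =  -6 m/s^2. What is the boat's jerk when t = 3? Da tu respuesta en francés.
En partant de la vitesse v(t) = -30·t^5 + 10·t^4 + 20·t^3 - 15·t^2 - 8·t + 3, nous prenons 2 dérivées. La dérivée de la vitesse donne l'accélération: a(t) = -150·t^4 + 40·t^3 + 60·t^2 - 30·t - 8. En dérivant l'accélération, nous obtenons le jerk: j(t) = -600·t^3 + 120·t^2 + 120·t - 30. De l'équation du jerk j(t) = -600·t^3 + 120·t^2 + 120·t - 30, nous substituons t = 3 pour obtenir j = -14790.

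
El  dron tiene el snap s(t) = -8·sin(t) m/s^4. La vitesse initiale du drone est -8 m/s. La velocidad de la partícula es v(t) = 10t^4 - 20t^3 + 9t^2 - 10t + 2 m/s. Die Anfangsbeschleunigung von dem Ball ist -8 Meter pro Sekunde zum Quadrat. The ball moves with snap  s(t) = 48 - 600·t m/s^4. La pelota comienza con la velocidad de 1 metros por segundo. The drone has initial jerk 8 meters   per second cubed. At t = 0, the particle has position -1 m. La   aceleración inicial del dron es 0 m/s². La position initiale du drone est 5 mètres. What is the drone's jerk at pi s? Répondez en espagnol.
Necesitamos integrar nuestra ecuación del snap s(t) = -8·sin(t) 1 vez. Tomando ∫s(t)dt y aplicando j(0) = 8, encontramos j(t) = 8·cos(t). De la ecuación de la sacudida j(t) = 8·cos(t), sustituimos t = pi para obtener j = -8.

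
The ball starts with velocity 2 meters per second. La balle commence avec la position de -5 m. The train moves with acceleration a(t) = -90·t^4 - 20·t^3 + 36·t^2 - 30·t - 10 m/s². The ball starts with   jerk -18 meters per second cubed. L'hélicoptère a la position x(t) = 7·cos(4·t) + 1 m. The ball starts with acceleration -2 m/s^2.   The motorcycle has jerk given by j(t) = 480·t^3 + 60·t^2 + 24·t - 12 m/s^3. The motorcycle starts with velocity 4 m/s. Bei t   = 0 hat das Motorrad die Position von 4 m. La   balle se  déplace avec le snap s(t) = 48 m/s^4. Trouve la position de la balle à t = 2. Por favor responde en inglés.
Starting from snap s(t) = 48, we take 4 integrals. Taking ∫s(t)dt and applying j(0) = -18, we find j(t) = 48·t - 18. Taking ∫j(t)dt and applying a(0) = -2, we find a(t) = 24·t^2 - 18·t - 2. Integrating acceleration and using the initial condition v(0) = 2, we get v(t) = 8·t^3 - 9·t^2 - 2·t + 2. Taking ∫v(t)dt and applying x(0) = -5, we find x(t) = 2·t^4 - 3·t^3 - t^2 + 2·t - 5. Using x(t) = 2·t^4 - 3·t^3 - t^2 + 2·t - 5 and substituting t = 2, we find x = 3.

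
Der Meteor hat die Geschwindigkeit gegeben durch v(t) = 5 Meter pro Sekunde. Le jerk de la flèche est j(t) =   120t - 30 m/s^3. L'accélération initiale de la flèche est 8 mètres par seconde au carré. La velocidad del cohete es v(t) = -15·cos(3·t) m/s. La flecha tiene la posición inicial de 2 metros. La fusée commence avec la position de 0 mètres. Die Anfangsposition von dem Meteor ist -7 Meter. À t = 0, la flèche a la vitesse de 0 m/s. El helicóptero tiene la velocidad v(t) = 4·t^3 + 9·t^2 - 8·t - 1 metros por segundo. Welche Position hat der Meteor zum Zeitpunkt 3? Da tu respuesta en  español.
Debemos encontrar la antiderivada de nuestra ecuación de la velocidad v(t) = 5 1 vez. Tomando ∫v(t)dt y aplicando x(0) = -7, encontramos x(t) = 5·t - 7. Usando x(t) = 5·t - 7 y sustituyendo t = 3, encontramos x = 8.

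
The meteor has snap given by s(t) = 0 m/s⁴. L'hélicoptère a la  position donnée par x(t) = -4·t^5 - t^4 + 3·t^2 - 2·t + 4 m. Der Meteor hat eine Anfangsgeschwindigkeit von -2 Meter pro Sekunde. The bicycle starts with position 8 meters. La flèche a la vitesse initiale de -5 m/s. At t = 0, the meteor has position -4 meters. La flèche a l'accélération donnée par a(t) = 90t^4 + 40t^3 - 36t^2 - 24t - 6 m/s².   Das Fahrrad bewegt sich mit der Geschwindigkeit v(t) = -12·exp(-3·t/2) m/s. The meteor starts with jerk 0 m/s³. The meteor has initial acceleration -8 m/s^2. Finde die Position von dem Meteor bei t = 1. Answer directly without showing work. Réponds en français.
La réponse est -10.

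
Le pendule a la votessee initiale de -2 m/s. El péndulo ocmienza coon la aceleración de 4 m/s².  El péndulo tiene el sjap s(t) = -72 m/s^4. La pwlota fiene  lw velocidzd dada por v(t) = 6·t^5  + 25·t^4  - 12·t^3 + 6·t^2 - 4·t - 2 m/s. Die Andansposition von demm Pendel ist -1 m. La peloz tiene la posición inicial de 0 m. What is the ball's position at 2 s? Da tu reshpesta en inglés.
Starting from velocity v(t) = 6·t^5 + 25·t^4 - 12·t^3 + 6·t^2 - 4·t - 2, we take 1 antiderivative. Finding the integral of v(t) and using x(0) = 0: x(t) = t^6 + 5·t^5 - 3·t^4 + 2·t^3 - 2·t^2 - 2·t. From the given position equation x(t) = t^6 + 5·t^5 - 3·t^4 + 2·t^3 - 2·t^2 - 2·t, we substitute t = 2 to get x = 180.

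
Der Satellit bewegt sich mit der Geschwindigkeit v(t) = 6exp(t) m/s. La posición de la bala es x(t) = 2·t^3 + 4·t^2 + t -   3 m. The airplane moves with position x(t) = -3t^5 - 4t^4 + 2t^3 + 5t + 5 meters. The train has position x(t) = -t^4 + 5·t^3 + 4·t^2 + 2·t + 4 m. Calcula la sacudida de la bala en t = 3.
Debemos derivar nuestra ecuación de la posición x(t) = 2·t^3 + 4·t^2 + t - 3 3 veces. Tomando d/dt de x(t), encontramos v(t) = 6·t^2 + 8·t + 1. Derivando la velocidad, obtenemos la aceleración: a(t) = 12·t + 8. La derivada de la aceleración da la sacudida: j(t) = 12. De la ecuación de la sacudida j(t) = 12, sustituimos t = 3 para obtener j = 12.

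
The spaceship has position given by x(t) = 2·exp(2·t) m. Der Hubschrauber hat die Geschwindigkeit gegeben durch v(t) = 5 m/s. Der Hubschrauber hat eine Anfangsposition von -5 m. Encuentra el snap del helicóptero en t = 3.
Para resolver esto, necesitamos tomar 3 derivadas de nuestra ecuación de la velocidad v(t) = 5. La derivada de la velocidad da la aceleración: a(t) = 0. Tomando d/dt de a(t), encontramos j(t) = 0. Derivando la sacudida, obtenemos el snap: s(t) = 0. Tenemos el snap s(t) = 0. Sustituyendo t = 3: s(3) = 0.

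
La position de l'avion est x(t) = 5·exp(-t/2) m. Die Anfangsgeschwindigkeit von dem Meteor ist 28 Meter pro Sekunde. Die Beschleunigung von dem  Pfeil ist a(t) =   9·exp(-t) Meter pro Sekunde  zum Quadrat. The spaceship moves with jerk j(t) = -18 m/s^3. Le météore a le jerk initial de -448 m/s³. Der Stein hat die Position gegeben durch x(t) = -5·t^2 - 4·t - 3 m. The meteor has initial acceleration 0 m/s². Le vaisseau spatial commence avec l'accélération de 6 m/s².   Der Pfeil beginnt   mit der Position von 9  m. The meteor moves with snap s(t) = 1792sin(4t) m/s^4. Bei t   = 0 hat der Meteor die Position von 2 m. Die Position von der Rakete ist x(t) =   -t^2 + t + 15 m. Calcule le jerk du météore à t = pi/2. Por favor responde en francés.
En partant du snap s(t) = 1792·sin(4·t), nous prenons 1 primitive. La primitive du snap est le jerk. En utilisant j(0) = -448, nous obtenons j(t) = -448·cos(4·t). Nous avons le jerk j(t) = -448·cos(4·t). En substituant t = pi/2: j(pi/2) = -448.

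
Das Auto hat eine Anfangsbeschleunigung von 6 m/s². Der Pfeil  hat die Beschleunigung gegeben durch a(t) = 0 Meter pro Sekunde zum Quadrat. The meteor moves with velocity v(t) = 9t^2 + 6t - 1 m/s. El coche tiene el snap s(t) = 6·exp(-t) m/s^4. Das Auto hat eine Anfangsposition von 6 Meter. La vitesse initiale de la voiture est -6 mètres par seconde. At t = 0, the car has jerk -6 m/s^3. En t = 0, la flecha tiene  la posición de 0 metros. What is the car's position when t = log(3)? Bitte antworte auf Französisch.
Nous devons intégrer notre équation du snap s(t) = 6·exp(-t) 4 fois. En intégrant le snap et en utilisant la condition initiale j(0) = -6, nous obtenons j(t) = -6·exp(-t). La primitive du jerk, avec a(0) = 6, donne l'accélération: a(t) = 6·exp(-t). En intégrant l'accélération et en utilisant la condition initiale v(0) = -6, nous obtenons v(t) = -6·exp(-t). En prenant ∫v(t)dt et en appliquant x(0) = 6, nous trouvons x(t) = 6·exp(-t). De l'équation de la position x(t) = 6·exp(-t), nous substituons t = log(3) pour obtenir x = 2.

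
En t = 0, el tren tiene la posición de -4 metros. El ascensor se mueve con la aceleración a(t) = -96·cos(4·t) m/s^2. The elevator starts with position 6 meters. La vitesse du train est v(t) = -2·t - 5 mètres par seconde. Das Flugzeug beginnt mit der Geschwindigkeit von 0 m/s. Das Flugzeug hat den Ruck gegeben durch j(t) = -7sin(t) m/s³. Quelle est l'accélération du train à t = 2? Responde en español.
Partiendo de la velocidad v(t) = -2·t - 5, tomamos 1 derivada. Derivando la velocidad, obtenemos la aceleración: a(t) = -2. Usando a(t) = -2 y sustituyendo t = 2, encontramos a = -2.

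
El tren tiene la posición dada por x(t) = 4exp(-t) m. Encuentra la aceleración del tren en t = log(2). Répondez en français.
En partant de la position x(t) = 4·exp(-t), nous prenons 2 dérivées. La dérivée de la position donne la vitesse: v(t) = -4·exp(-t). La dérivée de la vitesse donne l'accélération: a(t) = 4·exp(-t). Nous avons l'accélération a(t) = 4·exp(-t). En substituant t = log(2): a(log(2)) = 2.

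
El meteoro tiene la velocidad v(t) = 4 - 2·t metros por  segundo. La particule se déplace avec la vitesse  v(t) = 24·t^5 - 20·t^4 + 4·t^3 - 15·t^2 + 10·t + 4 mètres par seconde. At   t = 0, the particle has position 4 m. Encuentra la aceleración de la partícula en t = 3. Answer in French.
En partant de la vitesse v(t) = 24·t^5 - 20·t^4 + 4·t^3 - 15·t^2 + 10·t + 4, nous prenons 1 dérivée. En dérivant la vitesse, nous obtenons l'accélération: a(t) = 120·t^4 - 80·t^3 + 12·t^2 - 30·t + 10. Nous avons l'accélération a(t) = 120·t^4 - 80·t^3 + 12·t^2 - 30·t + 10. En substituant t = 3: a(3) = 7588.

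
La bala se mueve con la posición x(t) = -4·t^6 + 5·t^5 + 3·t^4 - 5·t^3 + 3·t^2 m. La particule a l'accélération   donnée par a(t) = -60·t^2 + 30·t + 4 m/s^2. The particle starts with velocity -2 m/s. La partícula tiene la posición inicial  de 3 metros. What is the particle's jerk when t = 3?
We must differentiate our acceleration equation a(t) = -60·t^2 + 30·t + 4 1 time. The derivative of acceleration gives jerk: j(t) = 30 - 120·t. From the given jerk equation j(t) = 30 - 120·t, we substitute t = 3 to get j = -330.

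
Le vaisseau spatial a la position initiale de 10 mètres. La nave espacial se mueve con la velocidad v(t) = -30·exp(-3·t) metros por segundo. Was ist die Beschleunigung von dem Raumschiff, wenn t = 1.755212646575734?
Um dies zu lösen, müssen wir 1 Ableitung unserer Gleichung für die Geschwindigkeit v(t) = -30·exp(-3·t) nehmen. Mit d/dt von v(t) finden wir a(t) = 90·exp(-3·t). Mit a(t) = 90·exp(-3·t) und Einsetzen von t = 1.755212646575734, finden wir a = 0.464948668692435.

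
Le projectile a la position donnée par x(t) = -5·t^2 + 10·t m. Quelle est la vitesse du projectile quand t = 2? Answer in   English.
To solve this, we need to take 1 derivative of our position equation x(t) = -5·t^2 + 10·t. Taking d/dt of x(t), we find v(t) = 10 - 10·t. From the given velocity equation v(t) = 10 - 10·t, we substitute t = 2 to get v = -10.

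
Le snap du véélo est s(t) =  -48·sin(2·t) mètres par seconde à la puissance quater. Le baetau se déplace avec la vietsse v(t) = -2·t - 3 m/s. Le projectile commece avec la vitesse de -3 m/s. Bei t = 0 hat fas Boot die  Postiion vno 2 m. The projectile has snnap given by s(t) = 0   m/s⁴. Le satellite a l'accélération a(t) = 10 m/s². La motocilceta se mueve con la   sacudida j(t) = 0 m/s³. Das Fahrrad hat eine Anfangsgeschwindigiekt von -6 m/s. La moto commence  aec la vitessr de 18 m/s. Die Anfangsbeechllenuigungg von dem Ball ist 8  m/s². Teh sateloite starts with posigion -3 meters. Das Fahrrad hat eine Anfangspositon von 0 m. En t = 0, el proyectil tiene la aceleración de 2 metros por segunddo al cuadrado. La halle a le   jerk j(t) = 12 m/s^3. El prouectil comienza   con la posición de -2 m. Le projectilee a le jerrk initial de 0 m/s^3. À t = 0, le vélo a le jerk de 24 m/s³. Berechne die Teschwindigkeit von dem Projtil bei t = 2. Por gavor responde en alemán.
Ausgehend von dem Snap s(t) = 0, nehmen wir 3 Integrale. Die Stammfunktion von dem Snap ist der Ruck. Mit j(0) = 0 erhalten wir j(t) = 0. Das Integral von dem Ruck ist die Beschleunigung. Mit a(0) = 2 erhalten wir a(t) = 2. Das Integral von der Beschleunigung, mit v(0) = -3, ergibt die Geschwindigkeit: v(t) = 2·t - 3. Aus der Gleichung für die Geschwindigkeit v(t) = 2·t - 3, setzen wir t = 2 ein und erhalten v = 1.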